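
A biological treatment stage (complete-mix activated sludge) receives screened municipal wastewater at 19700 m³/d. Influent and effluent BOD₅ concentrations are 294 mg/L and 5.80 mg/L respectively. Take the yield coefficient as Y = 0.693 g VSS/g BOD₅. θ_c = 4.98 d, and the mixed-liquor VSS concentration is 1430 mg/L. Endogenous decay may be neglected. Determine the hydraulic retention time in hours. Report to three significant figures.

V·X = Y·Q·ΔS·θ_c gives V = 0.693 × 19700 × (294 − 5.80) × 4.98 / 1430 = 13702 m³.
Hydraulic retention time τ = V/Q = 13702 / 19700 = 0.6955 d = 16.69 h.

τ ≈ 16.7 h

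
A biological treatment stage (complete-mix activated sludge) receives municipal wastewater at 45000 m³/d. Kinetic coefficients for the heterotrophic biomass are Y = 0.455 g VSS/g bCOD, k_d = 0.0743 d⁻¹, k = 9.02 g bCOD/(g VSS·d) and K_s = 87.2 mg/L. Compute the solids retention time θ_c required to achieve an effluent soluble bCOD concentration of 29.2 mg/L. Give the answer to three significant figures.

Specific growth rate at S = 29.2 mg/L: μ = YkS/(K_s+S) = 0.455·9.02·29.2/(87.2+29.2) = 1.030 d⁻¹.
Then 1/θ_c = μ − k_d = 1.030 − 0.0743 = 0.9553 d⁻¹, giving θ_c = 1.047 d.

θ_c ≈ 1.05 d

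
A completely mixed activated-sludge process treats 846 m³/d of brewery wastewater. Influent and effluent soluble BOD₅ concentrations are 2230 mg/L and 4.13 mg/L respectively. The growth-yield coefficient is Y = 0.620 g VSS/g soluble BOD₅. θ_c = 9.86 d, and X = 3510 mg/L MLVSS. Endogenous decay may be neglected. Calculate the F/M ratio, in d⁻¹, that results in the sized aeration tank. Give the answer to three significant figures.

With k_d = 0 the design equation reduces to V = Y Q (S₀−S) θ_c / X = 0.620 × 846 × (2230 − 4.13) × 9.86 / 3510 = 3280 m³.
F/M = Q·S₀ / (V·X) = 846 × 2230 / (3280 × 3510) = 0.1639 g soluble BOD₅·(g VSS·d)⁻¹.

F/M ≈ 0.164 d⁻¹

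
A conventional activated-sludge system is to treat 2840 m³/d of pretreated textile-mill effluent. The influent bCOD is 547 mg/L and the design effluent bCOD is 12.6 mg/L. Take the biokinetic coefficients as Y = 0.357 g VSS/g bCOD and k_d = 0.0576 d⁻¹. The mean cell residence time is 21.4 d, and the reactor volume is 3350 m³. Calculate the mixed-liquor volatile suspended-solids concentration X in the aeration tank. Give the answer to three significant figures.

X ≈ 1550 mg/L

Solving the biomass balance for X: X = Y Q (S₀−S) θ_c / [V (1+k_d θ_c)] = 0.357 × 2840 × (547 − 12.6) × 21.4 / [3350 × (1 + 0.0576 × 21.4)] = 1550 mg/L.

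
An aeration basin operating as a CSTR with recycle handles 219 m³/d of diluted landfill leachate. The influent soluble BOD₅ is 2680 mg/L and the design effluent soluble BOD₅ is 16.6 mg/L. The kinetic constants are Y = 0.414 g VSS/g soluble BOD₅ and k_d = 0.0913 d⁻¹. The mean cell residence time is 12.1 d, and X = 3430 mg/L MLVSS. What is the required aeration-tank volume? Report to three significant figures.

V ≈ 405 m³

Rearranging the biomass balance for a CMAS with decay, V = Y·Q·ΔS·θ_c / [X·(1+k_d θ_c)] = 0.414 × 219 × (2680 − 16.6) × 12.1 / [3430 × (1 + 0.0913 × 12.1)] = 2.92×10^6 / 7219 = 404.7 m³.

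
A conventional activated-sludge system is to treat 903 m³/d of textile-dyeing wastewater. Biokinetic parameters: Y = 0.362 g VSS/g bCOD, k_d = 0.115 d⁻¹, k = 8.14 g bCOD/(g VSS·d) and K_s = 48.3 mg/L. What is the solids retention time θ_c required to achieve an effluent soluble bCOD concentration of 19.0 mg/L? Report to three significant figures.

θ_c ≈ 1.39 d

Specific growth rate at S = 19.0 mg/L: μ = YkS/(K_s+S) = 0.362·8.14·19.0/(48.3+19.0) = 0.8319 d⁻¹.
Then 1/θ_c = μ − k_d = 0.8319 − 0.115 = 0.7169 d⁻¹, giving θ_c = 1.395 d.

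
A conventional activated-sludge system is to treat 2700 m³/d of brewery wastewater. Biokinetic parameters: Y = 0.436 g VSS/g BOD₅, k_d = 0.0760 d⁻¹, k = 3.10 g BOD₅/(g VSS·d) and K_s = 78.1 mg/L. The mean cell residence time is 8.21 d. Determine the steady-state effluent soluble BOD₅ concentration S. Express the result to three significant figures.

S ≈ 13.4 mg/L

From the Monod/SRT balance for a CMAS, S = K_s·(1+k_d θ_c)/[θ_c·(Y k − k_d) − 1] = 78.1 × (1 + 0.0760 × 8.21) / [8.21 × (0.436 × 3.10 − 0.0760) − 1] = 126.8 / 9.473 = 13.39 mg/L.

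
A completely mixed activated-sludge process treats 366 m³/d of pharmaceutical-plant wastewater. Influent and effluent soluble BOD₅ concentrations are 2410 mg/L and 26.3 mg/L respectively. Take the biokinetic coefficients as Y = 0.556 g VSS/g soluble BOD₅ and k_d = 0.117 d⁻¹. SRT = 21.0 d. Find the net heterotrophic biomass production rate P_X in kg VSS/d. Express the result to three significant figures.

P_X ≈ 140 kg VSS/d

The observed yield is Y_obs = Y/(1 + k_d·θ_c) = 0.556 / (1 + 0.117 × 21.0) = 0.556 / 3.457 = 0.1608 g VSS per g soluble BOD₅ removed.
Mass of soluble BOD₅ removed per day: Q(S₀ − S) = 366 × 2384 g/m³ = 872.4 kg/d.
Net biomass production P_X = Y_obs × Q·(S₀ − S) = 0.1608 × 872.4 = 140.3 kg VSS/d.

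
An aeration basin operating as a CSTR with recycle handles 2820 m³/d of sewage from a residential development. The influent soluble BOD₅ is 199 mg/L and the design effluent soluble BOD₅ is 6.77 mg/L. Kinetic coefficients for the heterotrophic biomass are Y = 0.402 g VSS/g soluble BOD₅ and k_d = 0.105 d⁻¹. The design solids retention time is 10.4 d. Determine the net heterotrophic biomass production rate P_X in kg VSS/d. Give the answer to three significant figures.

P_X ≈ 104 kg VSS/d

Y_obs = Y / (1 + k_d θ_c) = 0.402 / (1 + 0.105 × 10.4) = 0.402 / 2.092 = 0.1922.
Mass of soluble BOD₅ removed per day: Q(S₀ − S) = 2820 × 192.2 g/m³ = 542.1 kg/d.
Biomass produced: P_X = Y_obs·Q·ΔS = 0.1922 × 542.1 ≈ 104.2 kg VSS/d.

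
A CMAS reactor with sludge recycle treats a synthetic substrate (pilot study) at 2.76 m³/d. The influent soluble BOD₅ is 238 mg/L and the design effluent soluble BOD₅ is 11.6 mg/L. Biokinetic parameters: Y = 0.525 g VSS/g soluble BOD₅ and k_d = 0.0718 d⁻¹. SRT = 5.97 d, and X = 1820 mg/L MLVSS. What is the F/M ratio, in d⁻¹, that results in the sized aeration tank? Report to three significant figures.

Rearranging the biomass balance for a CMAS with decay, V = Y·Q·ΔS·θ_c / [X·(1+k_d θ_c)] = 0.525 × 2.76 × (238 − 11.6) × 5.97 / [1820 × (1 + 0.0718 × 5.97)] = 1.96×10^3 / 2600 = 0.7532 m³.
Food-to-microorganism ratio F/M = Q S₀ / (V X) = 2.76 × 238 / (0.7532 × 1820) = 0.4792 d⁻¹.

F/M ≈ 0.479 d⁻¹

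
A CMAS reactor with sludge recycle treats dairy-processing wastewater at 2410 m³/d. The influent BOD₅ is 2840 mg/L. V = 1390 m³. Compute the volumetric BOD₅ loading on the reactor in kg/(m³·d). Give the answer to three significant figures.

Volumetric loading L_v = Q·S₀ / V = 2410 × 2840 g/m³ / 1390 m³ = 4924 g/(m³·d) = 4.924 kg BOD₅/(m³·d).

L_v ≈ 4.92 kg BOD₅/(m³·d)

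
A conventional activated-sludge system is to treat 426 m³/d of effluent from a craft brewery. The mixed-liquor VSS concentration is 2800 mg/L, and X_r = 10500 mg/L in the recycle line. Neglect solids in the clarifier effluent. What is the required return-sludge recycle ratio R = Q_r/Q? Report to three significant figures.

R ≈ 0.364

Solids balance on the clarifier gives (1+R)X = R·X_r, so R = X/(X_r − X) = 2800 / (10500 − 2800) = 0.3636.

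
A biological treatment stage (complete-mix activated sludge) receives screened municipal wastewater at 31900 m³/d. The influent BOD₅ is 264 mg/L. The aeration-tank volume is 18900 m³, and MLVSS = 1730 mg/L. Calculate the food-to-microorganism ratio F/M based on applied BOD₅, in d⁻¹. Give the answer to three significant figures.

F/M ≈ 0.258 d⁻¹

Food-to-microorganism ratio F/M = Q S₀ / (V X) = 31900 × 264 / (18900 × 1730) = 0.2576 d⁻¹.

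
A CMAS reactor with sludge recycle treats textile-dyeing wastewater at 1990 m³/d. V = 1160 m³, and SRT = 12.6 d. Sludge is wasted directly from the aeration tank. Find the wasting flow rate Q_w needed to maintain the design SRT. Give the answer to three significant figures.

Q_w ≈ 92.1 m³/d

For wasting at MLVSS concentration, Q_w = V/θ_c = 1160/12.6 = 92.06 m³/d.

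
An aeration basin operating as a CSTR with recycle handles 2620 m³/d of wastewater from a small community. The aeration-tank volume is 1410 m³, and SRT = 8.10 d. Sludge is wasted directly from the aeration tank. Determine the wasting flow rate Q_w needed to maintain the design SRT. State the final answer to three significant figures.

Wasting from the aeration tank: Q_w = V / θ_c = 1410 / 8.10 = 174.1 m³/d.

Q_w ≈ 174 m³/d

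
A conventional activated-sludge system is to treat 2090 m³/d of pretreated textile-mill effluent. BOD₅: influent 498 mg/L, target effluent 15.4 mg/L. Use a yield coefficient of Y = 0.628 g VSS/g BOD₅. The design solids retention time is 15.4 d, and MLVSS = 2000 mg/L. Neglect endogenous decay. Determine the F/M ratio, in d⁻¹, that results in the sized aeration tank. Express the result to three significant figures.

V·X = Y·Q·ΔS·θ_c gives V = 0.628 × 2090 × (498 − 15.4) × 15.4 / 2000 = 4877 m³.
F/M = Q·S₀ / (V·X) = 2090 × 498 / (4877 × 2000) = 0.1067 g BOD₅·(g VSS·d)⁻¹.

F/M ≈ 0.107 d⁻¹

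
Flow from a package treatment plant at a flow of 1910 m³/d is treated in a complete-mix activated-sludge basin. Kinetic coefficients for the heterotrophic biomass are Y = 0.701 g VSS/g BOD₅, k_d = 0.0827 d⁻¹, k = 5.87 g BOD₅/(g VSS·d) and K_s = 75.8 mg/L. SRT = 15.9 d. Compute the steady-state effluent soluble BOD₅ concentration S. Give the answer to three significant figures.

S ≈ 2.78 mg/L

Effluent substrate depends only on kinetics and SRT: S = K_s(1 + k_d θ_c) / [θ_c(Yk − k_d) − 1] = 75.8 × (1 + 0.0827 × 15.9) / [15.9 × (0.701 × 5.87 − 0.0827) − 1] = 175.5 / 63.11 = 2.780 mg/L.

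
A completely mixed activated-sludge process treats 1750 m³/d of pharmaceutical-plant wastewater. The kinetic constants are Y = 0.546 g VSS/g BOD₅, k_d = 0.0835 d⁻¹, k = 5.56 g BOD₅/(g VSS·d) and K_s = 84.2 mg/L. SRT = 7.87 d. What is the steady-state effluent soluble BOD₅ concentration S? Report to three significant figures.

S ≈ 6.28 mg/L

For a completely mixed reactor with recycle the Lawrence–McCarty relation gives S = K_s·(1 + k_d·θ_c) / [θ_c·(Y·k − k_d) − 1] = 84.2 × (1 + 0.0835 × 7.87) / [7.87 × (0.546 × 5.56 − 0.0835) − 1] = 139.5 / 22.23 = 6.276 mg/L.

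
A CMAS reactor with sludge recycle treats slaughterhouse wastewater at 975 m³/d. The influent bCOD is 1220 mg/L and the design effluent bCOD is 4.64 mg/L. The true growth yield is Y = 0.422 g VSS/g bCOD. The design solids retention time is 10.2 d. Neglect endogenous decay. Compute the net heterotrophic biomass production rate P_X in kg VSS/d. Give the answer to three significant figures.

No decay correction is needed, so Y_obs = Y = 0.422.
Q·(S₀ − S) = 975 × (1220 − 4.64) × 10⁻³ = 1185 kg/d removed.
So the net sludge growth is P_X = 0.4220 × 1185 = 500.1 kg VSS/d.

P_X ≈ 500 kg VSS/d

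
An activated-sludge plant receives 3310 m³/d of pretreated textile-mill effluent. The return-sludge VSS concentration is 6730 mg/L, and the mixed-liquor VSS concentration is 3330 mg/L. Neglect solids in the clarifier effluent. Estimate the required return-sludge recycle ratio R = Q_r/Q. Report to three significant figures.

R ≈ 0.979

Mass balance around the secondary clarifier (neglecting effluent solids): R = X / (X_r − X) = 3330 / (6730 − 3330) = 0.9794.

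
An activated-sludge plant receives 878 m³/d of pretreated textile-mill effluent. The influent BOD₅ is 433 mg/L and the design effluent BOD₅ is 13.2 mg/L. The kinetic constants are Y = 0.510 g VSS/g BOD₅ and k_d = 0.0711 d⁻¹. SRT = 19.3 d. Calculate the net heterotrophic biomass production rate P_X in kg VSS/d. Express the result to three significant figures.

Y_obs = Y / (1 + k_d θ_c) = 0.510 / (1 + 0.0711 × 19.3) = 0.510 / 2.372 = 0.2150.
ΔS = 433 − 13.2 = 419.8 mg/L, so the substrate removal rate is 878 × 419.8/1000 = 368.6 kg BOD₅/d.
Net biomass production P_X = Y_obs × Q·(S₀ − S) = 0.2150 × 368.6 = 79.24 kg VSS/d.

P_X ≈ 79.2 kg VSS/d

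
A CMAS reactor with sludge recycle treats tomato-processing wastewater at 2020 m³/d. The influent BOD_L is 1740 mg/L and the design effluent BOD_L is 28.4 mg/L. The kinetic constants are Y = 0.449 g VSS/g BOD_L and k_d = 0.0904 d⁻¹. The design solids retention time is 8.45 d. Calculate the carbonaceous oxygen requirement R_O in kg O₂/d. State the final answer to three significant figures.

Observed yield with endogenous decay: Y_obs = Y / (1 + k_d·θ_c) = 0.449 / (1 + 0.0904 × 8.45) = 0.449 / 1.764 = 0.2546 g VSS/g BOD_L.
Substrate removed = Q·(S₀ − S) = 2020 m³/d × (1740 − 28.4) g/m³ = 3.46×10^6 g/d = 3457 kg/d.
Net sludge production P_X = 0.2546 × 3457 = 880.1 kg VSS/d.
R_O = Q·(S₀ − S) − 1.42·P_X = 3457 − 1.42 × 880.1 = 2208 kg O₂/d.

R_O ≈ 2210 kg O₂/d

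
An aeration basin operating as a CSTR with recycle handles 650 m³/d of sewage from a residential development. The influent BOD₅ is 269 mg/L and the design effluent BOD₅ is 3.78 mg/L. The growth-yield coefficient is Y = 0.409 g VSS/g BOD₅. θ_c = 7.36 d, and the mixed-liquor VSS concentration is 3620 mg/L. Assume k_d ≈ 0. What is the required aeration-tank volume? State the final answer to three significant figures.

With k_d = 0 the design equation reduces to V = Y Q (S₀−S) θ_c / X = 0.409 × 650 × (269 − 3.78) × 7.36 / 3620 = 143.4 m³.

V ≈ 143 m³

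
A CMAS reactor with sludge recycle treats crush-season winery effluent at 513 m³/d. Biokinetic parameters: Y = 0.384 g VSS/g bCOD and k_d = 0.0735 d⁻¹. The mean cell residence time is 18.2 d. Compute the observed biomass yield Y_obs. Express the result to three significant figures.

Observed yield with endogenous decay: Y_obs = Y / (1 + k_d·θ_c) = 0.384 / (1 + 0.0735 × 18.2) = 0.384 / 2.338 = 0.1643 g VSS/g bCOD.

Y_obs ≈ 0.164 g VSS/g bCOD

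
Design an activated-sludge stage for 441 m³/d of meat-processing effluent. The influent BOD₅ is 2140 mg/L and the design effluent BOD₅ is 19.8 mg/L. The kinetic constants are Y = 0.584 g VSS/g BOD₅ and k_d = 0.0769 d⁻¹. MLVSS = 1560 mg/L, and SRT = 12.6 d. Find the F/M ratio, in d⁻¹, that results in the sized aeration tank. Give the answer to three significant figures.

F/M ≈ 0.270 d⁻¹

Steady-state biomass mass balance: V·X·(1 + k_d·θ_c) = Y·Q·(S₀ − S)·θ_c, so V = 0.584 × 441 × (2140 − 19.8) × 12.6 / [1560 × (1 + 0.0769 × 12.6)] = 6.88×10^6 / 3072 = 2240 m³.
F/M = applied load / biomass = Q·S₀/(V·X) = 441 × 2140 / (2240 × 1560) = 0.2701 d⁻¹.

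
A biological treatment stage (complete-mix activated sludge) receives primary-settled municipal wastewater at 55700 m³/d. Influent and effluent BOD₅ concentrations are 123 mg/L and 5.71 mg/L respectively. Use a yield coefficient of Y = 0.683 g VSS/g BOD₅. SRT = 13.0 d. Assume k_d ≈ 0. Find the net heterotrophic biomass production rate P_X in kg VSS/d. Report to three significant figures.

P_X ≈ 4460 kg VSS/d

Since k_d ≈ 0, Y_obs = Y = 0.683 g VSS/g BOD₅.
Substrate removed = Q·(S₀ − S) = 55700 m³/d × (123 − 5.71) g/m³ = 6.53×10^6 g/d = 6533 kg/d.
Biomass produced: P_X = Y_obs·Q·ΔS = 0.6830 × 6533 ≈ 4462 kg VSS/d.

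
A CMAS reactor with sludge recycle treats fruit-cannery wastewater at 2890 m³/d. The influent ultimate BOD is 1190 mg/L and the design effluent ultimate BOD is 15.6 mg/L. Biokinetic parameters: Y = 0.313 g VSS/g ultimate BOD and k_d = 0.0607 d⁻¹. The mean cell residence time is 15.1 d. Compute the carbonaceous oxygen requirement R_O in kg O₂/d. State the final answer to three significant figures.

Observed yield with endogenous decay: Y_obs = Y / (1 + k_d·θ_c) = 0.313 / (1 + 0.0607 × 15.1) = 0.313 / 1.917 = 0.1633 g VSS/g ultimate BOD.
ΔS = 1190 − 15.6 = 1174 mg/L, so the substrate removal rate is 2890 × 1174/1000 = 3394 kg ultimate BOD/d.
Biomass synthesised: P_X = Y_obs × 3394 = 554.3 kg VSS/d.
Carbonaceous O₂ demand = substrate oxidised − cell-mass equivalent = 3394 − 1.42 × 554.3 = 2607 kg O₂/d.

R_O ≈ 2610 kg O₂/d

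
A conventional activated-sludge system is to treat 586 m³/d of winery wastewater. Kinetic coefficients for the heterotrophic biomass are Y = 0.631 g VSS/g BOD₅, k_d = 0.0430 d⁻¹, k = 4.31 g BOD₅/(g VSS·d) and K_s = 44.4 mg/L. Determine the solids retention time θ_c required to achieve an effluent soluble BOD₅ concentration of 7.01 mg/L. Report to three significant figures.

θ_c ≈ 3.05 d

At the target effluent, Y k S/(K_s+S) = 0.631×4.31×7.01/51.41 = 0.3708 d⁻¹.
θ_c = 1/(μ − k_d) = 1/(0.3708 − 0.0430) = 1/0.3278 = 3.050 d.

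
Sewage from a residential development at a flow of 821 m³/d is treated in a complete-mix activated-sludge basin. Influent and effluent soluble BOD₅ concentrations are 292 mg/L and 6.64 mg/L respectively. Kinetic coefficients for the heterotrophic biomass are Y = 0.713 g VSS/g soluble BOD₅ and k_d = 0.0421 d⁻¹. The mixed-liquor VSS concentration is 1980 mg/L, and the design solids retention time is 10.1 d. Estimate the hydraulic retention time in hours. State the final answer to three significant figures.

τ ≈ 17.5 h

Steady-state biomass mass balance: V·X·(1 + k_d·θ_c) = Y·Q·(S₀ − S)·θ_c, so V = 0.713 × 821 × (292 − 6.64) × 10.1 / [1980 × (1 + 0.0421 × 10.1)] = 1.69×10^6 / 2822 = 597.9 m³.
HRT = V/Q = 597.9 m³ / 821 m³·d⁻¹ = 0.7282 d × 24 = 17.48 h.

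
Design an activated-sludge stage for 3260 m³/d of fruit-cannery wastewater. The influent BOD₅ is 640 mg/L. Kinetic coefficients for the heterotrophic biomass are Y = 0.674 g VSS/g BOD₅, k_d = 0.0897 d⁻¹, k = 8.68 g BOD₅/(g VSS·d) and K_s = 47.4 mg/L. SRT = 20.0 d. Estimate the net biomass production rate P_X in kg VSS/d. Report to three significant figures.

From the Monod/SRT balance for a CMAS, S = K_s·(1+k_d θ_c)/[θ_c·(Y k − k_d) − 1] = 47.4 × (1 + 0.0897 × 20.0) / [20.0 × (0.674 × 8.68 − 0.0897) − 1] = 132.4 / 114.2 = 1.160 mg/L.
Observed yield with endogenous decay: Y_obs = Y / (1 + k_d·θ_c) = 0.674 / (1 + 0.0897 × 20.0) = 0.674 / 2.794 = 0.2412 g VSS/g BOD₅.
Q·(S₀ − S) = 3260 × (640 − 1.16) × 10⁻³ = 2083 kg/d removed.
P_X = Y_obs · Q(S₀ − S) = 0.2412 × 2083 = 502.4 kg VSS/d.

P_X ≈ 502 kg VSS/d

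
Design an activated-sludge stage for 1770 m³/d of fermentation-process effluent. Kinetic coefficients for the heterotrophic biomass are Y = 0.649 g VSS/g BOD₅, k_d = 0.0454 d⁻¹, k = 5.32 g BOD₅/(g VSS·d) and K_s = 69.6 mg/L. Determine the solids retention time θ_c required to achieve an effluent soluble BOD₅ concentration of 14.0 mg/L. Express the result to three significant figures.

θ_c ≈ 1.88 d

From 1/θ_c = Y·k·S/(K_s + S) − k_d: Y·k·S/(K_s+S) = 0.649 × 5.32 × 14.0 / (69.6 + 14.0) = 0.5782 d⁻¹.
θ_c = 1/(μ − k_d) = 1/(0.5782 − 0.0454) = 1/0.5328 = 1.877 d.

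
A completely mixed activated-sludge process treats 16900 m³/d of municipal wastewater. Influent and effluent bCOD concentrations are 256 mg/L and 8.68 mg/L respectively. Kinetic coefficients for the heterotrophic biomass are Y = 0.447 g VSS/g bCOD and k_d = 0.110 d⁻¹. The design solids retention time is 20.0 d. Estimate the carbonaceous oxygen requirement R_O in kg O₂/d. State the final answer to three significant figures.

Y_obs = Y / (1 + k_d θ_c) = 0.447 / (1 + 0.110 × 20.0) = 0.447 / 3.200 = 0.1397.
Mass of bCOD removed per day: Q(S₀ − S) = 16900 × 247.3 g/m³ = 4180 kg/d.
Biomass synthesised: P_X = Y_obs × 4180 = 583.9 kg VSS/d.
R_O = Q·ΔS − 1.42 P_X = 4180 − 829.1 = 3351 kg O₂/d.

R_O ≈ 3350 kg O₂/d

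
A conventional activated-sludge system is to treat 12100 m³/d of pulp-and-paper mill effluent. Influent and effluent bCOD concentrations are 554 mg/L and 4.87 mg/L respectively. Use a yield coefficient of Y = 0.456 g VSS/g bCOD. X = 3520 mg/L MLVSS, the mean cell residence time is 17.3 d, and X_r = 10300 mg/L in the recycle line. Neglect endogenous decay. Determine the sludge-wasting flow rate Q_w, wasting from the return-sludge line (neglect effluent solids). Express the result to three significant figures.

V·X = Y·Q·ΔS·θ_c gives V = 0.456 × 12100 × (554 − 4.87) × 17.3 / 3520 = 14891 m³.
Q_w = (V·X)/(θ_c X_r) = 14891 × 3520 / (17.3 × 10300) = 294.2 m³/d.

Q_w ≈ 294 m³/d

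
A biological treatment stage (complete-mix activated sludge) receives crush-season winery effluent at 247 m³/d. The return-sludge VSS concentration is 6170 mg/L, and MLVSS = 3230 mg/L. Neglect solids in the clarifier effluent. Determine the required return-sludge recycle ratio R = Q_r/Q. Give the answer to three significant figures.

Mass balance around the secondary clarifier (neglecting effluent solids): R = X / (X_r − X) = 3230 / (6170 − 3230) = 1.099.

R ≈ 1.10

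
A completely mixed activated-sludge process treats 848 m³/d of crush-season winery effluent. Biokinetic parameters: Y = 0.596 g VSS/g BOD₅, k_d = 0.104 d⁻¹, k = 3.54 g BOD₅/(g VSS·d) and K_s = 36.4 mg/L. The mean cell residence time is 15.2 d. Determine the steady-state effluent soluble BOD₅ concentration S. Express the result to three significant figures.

S ≈ 3.19 mg/L

From the Monod/SRT balance for a CMAS, S = K_s·(1+k_d θ_c)/[θ_c·(Y k − k_d) − 1] = 36.4 × (1 + 0.104 × 15.2) / [15.2 × (0.596 × 3.54 − 0.104) − 1] = 93.94 / 29.49 = 3.186 mg/L.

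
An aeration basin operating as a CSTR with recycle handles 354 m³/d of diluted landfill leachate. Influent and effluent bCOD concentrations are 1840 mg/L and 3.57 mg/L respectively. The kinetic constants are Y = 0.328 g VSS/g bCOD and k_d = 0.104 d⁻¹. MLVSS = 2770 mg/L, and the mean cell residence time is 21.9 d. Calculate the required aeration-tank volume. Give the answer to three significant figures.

V ≈ 514 m³

Rearranging the biomass balance for a CMAS with decay, V = Y·Q·ΔS·θ_c / [X·(1+k_d θ_c)] = 0.328 × 354 × (1840 − 3.57) × 21.9 / [2770 × (1 + 0.104 × 21.9)] = 4.67×10^6 / 9079 = 514.4 m³.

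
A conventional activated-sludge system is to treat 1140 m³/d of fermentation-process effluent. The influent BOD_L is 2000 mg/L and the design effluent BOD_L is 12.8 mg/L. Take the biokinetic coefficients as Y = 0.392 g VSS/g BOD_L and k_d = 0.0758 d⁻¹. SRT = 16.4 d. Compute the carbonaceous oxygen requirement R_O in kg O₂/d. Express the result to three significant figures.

R_O ≈ 1700 kg O₂/d

Y_obs = Y / (1 + k_d θ_c) = 0.392 / (1 + 0.0758 × 16.4) = 0.392 / 2.243 = 0.1748.
Q·(S₀ − S) = 1140 × (2000 − 12.8) × 10⁻³ = 2265 kg/d removed.
Net sludge production P_X = 0.1748 × 2265 = 395.9 kg VSS/d.
R_O = Q·ΔS − 1.42 P_X = 2265 − 562.2 = 1703 kg O₂/d.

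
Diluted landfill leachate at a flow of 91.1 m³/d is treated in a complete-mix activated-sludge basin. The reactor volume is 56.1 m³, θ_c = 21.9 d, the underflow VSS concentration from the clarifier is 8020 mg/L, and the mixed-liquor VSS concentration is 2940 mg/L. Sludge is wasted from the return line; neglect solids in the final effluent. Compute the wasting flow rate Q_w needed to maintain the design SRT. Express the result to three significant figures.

Q_w = (V·X)/(θ_c X_r) = 56.10 × 2940 / (21.9 × 8020) = 0.9391 m³/d.

Q_w ≈ 0.939 m³/d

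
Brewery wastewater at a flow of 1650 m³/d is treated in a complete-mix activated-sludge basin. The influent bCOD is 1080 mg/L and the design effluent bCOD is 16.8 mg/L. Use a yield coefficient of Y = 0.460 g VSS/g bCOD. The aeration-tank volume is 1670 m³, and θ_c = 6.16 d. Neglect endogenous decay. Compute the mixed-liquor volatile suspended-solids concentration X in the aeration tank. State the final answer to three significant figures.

X = Y·Q·ΔS·θ_c / V = 0.460 × 1650 × (1080 − 16.8) × 6.16 / 1670 = 2977 mg/L.

X ≈ 2980 mg/L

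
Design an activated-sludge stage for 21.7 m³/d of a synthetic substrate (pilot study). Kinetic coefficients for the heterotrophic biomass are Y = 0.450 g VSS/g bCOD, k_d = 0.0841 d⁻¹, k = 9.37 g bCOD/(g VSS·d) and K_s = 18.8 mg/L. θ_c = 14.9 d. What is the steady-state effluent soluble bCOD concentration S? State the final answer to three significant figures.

S ≈ 0.699 mg/L

For a completely mixed reactor with recycle the Lawrence–McCarty relation gives S = K_s·(1 + k_d·θ_c) / [θ_c·(Y·k − k_d) − 1] = 18.8 × (1 + 0.0841 × 14.9) / [14.9 × (0.450 × 9.37 − 0.0841) − 1] = 42.36 / 60.57 = 0.6993 mg/L.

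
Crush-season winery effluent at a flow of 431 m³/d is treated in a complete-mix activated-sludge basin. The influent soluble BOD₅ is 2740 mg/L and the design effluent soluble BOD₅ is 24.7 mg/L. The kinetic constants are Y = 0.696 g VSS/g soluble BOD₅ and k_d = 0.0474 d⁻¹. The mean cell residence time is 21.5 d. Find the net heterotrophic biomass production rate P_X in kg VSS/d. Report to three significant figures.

Observed yield with endogenous decay: Y_obs = Y / (1 + k_d·θ_c) = 0.696 / (1 + 0.0474 × 21.5) = 0.696 / 2.019 = 0.3447 g VSS/g soluble BOD₅.
Substrate removed = Q·(S₀ − S) = 431 m³/d × (2740 − 24.7) g/m³ = 1.17×10^6 g/d = 1170 kg/d.
P_X = Y_obs · Q(S₀ − S) = 0.3447 × 1170 = 403.4 kg VSS/d.

P_X ≈ 403 kg VSS/d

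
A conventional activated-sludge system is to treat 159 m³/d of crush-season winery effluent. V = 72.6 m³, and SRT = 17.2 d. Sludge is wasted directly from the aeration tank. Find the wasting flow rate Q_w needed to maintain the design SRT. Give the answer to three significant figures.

With mixed-liquor wasting, θ_c = V/Q_w, so Q_w = V/θ_c = 72.60/17.2 = 4.221 m³/d.

Q_w ≈ 4.22 m³/d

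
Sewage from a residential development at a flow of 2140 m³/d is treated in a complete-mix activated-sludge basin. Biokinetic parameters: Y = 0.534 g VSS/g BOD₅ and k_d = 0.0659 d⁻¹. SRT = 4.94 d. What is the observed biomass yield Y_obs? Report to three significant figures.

Y_obs ≈ 0.403 g VSS/g BOD₅

Y_obs = Y / (1 + k_d θ_c) = 0.534 / (1 + 0.0659 × 4.94) = 0.534 / 1.326 = 0.4029.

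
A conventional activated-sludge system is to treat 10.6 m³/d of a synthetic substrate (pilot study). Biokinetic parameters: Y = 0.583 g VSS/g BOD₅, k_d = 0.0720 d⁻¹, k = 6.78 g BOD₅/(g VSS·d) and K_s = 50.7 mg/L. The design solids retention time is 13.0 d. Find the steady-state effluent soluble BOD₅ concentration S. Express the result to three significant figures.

Effluent substrate depends only on kinetics and SRT: S = K_s(1 + k_d θ_c) / [θ_c(Yk − k_d) − 1] = 50.7 × (1 + 0.0720 × 13.0) / [13.0 × (0.583 × 6.78 − 0.0720) − 1] = 98.16 / 49.45 = 1.985 mg/L.

S ≈ 1.98 mg/L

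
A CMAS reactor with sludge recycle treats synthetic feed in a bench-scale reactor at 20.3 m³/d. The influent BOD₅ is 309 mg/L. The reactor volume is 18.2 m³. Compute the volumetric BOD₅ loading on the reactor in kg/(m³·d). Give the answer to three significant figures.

Volumetric loading L_v = Q·S₀ / V = 20.3 × 309 g/m³ / 18.20 m³ = 344.7 g/(m³·d) = 0.3447 kg BOD₅/(m³·d).

L_v ≈ 0.345 kg BOD₅/(m³·d)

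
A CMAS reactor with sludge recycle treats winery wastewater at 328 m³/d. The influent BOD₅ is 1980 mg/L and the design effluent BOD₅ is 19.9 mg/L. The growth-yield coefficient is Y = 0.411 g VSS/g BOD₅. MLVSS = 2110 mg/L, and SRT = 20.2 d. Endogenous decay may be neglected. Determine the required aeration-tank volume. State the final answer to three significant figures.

V ≈ 2530 m³

With k_d = 0 the design equation reduces to V = Y Q (S₀−S) θ_c / X = 0.411 × 328 × (1980 − 19.9) × 20.2 / 2110 = 2530 m³.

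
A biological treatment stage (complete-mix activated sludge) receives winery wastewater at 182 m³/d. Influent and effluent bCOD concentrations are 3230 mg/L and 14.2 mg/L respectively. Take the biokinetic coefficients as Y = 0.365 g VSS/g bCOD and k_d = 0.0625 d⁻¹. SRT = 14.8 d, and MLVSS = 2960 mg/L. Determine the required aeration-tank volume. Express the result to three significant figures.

V ≈ 555 m³

From the SRT design equation V = Y Q (S₀−S) θ_c / [X (1 + k_d θ_c)] = 0.365 × 182 × (3230 − 14.2) × 14.8 / [2960 × (1 + 0.0625 × 14.8)] = 3.16×10^6 / 5698 = 554.9 m³.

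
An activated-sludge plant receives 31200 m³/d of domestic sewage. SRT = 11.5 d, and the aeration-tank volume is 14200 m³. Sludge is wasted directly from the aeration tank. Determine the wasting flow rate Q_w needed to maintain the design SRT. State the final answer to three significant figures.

Q_w ≈ 1230 m³/d

Wasting from the aeration tank: Q_w = V / θ_c = 14200 / 11.5 = 1235 m³/d.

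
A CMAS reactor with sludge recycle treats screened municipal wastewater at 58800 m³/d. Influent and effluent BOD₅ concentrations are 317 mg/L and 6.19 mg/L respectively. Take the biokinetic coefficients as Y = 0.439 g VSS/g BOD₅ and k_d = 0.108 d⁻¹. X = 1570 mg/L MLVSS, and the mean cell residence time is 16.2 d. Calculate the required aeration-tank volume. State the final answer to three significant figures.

V ≈ 30100 m³

Rearranging the biomass balance for a CMAS with decay, V = Y·Q·ΔS·θ_c / [X·(1+k_d θ_c)] = 0.439 × 58800 × (317 − 6.19) × 16.2 / [1570 × (1 + 0.108 × 16.2)] = 1.3×10^8 / 4317 = 30108 m³.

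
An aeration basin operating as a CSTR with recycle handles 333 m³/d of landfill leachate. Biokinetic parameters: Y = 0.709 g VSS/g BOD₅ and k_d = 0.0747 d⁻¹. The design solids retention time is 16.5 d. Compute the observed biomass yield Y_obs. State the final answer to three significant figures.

Y_obs ≈ 0.318 g VSS/g BOD₅

The observed yield is Y_obs = Y/(1 + k_d·θ_c) = 0.709 / (1 + 0.0747 × 16.5) = 0.709 / 2.233 = 0.3176 g VSS per g BOD₅ removed.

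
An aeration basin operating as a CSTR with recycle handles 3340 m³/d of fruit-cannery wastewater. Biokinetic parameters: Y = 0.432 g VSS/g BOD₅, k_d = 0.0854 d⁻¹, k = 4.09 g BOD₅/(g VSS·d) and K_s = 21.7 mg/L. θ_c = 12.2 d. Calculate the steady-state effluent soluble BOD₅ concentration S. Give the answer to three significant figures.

S ≈ 2.27 mg/L

For a completely mixed reactor with recycle the Lawrence–McCarty relation gives S = K_s·(1 + k_d·θ_c) / [θ_c·(Y·k − k_d) − 1] = 21.7 × (1 + 0.0854 × 12.2) / [12.2 × (0.432 × 4.09 − 0.0854) − 1] = 44.31 / 19.51 = 2.271 mg/L.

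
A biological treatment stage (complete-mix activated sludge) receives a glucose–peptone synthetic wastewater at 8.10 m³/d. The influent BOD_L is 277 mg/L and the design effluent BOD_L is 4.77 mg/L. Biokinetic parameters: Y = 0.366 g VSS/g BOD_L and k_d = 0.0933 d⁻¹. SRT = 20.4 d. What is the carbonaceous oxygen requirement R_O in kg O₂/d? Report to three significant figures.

Y_obs = Y / (1 + k_d θ_c) = 0.366 / (1 + 0.0933 × 20.4) = 0.366 / 2.903 = 0.1261.
Substrate removed = Q·(S₀ − S) = 8.10 m³/d × (277 − 4.77) g/m³ = 2.21×10^3 g/d = 2.205 kg/d.
Net sludge production P_X = 0.1261 × 2.205 = 0.2780 kg VSS/d.
R_O = Q·ΔS − 1.42 P_X = 2.205 − 0.3947 = 1.810 kg O₂/d.

R_O ≈ 1.81 kg O₂/d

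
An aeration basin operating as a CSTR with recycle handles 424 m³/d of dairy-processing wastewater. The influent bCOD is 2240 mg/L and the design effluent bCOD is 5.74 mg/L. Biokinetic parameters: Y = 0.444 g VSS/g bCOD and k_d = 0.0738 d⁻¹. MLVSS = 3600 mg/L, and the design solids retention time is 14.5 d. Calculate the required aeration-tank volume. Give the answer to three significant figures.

Rearranging the biomass balance for a CMAS with decay, V = Y·Q·ΔS·θ_c / [X·(1+k_d θ_c)] = 0.444 × 424 × (2240 − 5.74) × 14.5 / [3600 × (1 + 0.0738 × 14.5)] = 6.1×10^6 / 7452 = 818.4 m³.

V ≈ 818 m³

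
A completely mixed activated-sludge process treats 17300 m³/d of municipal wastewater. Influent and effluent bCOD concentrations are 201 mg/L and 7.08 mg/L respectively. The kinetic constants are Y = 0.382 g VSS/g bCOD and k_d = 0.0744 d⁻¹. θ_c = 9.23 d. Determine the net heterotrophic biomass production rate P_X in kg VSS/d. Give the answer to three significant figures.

P_X ≈ 760 kg VSS/d

Observed yield with endogenous decay: Y_obs = Y / (1 + k_d·θ_c) = 0.382 / (1 + 0.0744 × 9.23) = 0.382 / 1.687 = 0.2265 g VSS/g bCOD.
Substrate removed = Q·(S₀ − S) = 17300 m³/d × (201 − 7.08) g/m³ = 3.35×10^6 g/d = 3355 kg/d.
Biomass produced: P_X = Y_obs·Q·ΔS = 0.2265 × 3355 ≈ 759.8 kg VSS/d.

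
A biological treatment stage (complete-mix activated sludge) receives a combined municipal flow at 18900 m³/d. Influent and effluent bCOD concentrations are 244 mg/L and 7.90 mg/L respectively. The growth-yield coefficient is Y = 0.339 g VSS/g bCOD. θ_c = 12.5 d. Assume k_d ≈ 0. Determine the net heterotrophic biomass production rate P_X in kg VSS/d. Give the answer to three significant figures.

No decay correction is needed, so Y_obs = Y = 0.339.
ΔS = 244 − 7.90 = 236.1 mg/L, so the substrate removal rate is 18900 × 236.1/1000 = 4462 kg bCOD/d.
Net biomass production P_X = Y_obs × Q·(S₀ − S) = 0.3390 × 4462 = 1513 kg VSS/d.

P_X ≈ 1510 kg VSS/d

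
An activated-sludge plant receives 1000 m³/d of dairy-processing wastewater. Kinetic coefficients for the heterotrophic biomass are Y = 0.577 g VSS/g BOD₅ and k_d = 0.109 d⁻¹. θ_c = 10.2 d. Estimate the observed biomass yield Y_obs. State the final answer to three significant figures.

Y_obs ≈ 0.273 g VSS/g BOD₅

The observed yield is Y_obs = Y/(1 + k_d·θ_c) = 0.577 / (1 + 0.109 × 10.2) = 0.577 / 2.112 = 0.2732 g VSS per g BOD₅ removed.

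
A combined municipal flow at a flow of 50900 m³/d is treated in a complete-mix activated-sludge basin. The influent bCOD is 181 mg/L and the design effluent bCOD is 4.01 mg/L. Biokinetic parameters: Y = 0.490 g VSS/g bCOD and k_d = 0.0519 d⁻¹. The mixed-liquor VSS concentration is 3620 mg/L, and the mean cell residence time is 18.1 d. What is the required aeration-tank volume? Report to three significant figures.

V ≈ 11400 m³

Steady-state biomass mass balance: V·X·(1 + k_d·θ_c) = Y·Q·(S₀ − S)·θ_c, so V = 0.490 × 50900 × (181 − 4.01) × 18.1 / [3620 × (1 + 0.0519 × 18.1)] = 7.99×10^7 / 7021 = 11381 m³.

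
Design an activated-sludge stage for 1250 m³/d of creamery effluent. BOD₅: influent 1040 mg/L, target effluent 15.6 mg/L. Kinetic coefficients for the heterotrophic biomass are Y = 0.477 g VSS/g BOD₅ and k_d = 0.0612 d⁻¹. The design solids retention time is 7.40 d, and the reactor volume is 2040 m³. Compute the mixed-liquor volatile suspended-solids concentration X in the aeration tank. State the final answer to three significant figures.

X ≈ 1520 mg/L

X = Y·Q·ΔS·θ_c / [V·(1 + k_d θ_c)] = 0.477 × 1250 × (1040 − 15.6) × 7.40 / [2040 × (1 + 0.0612 × 7.40)] = 1525 mg/L.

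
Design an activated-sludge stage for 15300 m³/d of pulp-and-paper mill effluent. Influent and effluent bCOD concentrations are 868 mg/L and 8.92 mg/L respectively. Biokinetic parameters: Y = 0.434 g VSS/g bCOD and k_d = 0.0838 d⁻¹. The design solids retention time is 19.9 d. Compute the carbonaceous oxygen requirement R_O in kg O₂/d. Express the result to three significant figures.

The observed yield is Y_obs = Y/(1 + k_d·θ_c) = 0.434 / (1 + 0.0838 × 19.9) = 0.434 / 2.668 = 0.1627 g VSS per g bCOD removed.
Substrate removed = Q·(S₀ − S) = 15300 m³/d × (868 − 8.92) g/m³ = 1.31×10^7 g/d = 13144 kg/d.
Net sludge production P_X = 0.1627 × 13144 = 2138 kg VSS/d.
Carbonaceous O₂ demand = substrate oxidised − cell-mass equivalent = 13144 − 1.42 × 2138 = 10107 kg O₂/d.

R_O ≈ 10100 kg O₂/d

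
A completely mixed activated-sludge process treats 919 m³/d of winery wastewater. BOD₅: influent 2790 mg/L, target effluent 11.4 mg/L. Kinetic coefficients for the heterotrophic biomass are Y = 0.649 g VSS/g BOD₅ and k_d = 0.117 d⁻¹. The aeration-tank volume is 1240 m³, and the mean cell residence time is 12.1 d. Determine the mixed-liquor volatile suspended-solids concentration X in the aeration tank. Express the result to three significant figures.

From V·X·(1 + k_d·θ_c) = Y·Q·(S₀ − S)·θ_c: X = 0.649 × 919 × (2790 − 11.4) × 12.1 / [1240 × (1 + 0.117 × 12.1)] = 6694 mg/L.

X ≈ 6690 mg/L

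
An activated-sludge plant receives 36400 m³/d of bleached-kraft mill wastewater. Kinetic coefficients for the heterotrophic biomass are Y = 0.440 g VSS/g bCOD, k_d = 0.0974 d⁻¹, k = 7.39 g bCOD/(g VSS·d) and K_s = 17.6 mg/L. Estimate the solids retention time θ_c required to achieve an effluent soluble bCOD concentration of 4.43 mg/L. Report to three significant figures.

From 1/θ_c = Y·k·S/(K_s + S) − k_d: Y·k·S/(K_s+S) = 0.440 × 7.39 × 4.43 / (17.6 + 4.43) = 0.6539 d⁻¹.
θ_c = 1/(μ − k_d) = 1/(0.6539 − 0.0974) = 1/0.5565 = 1.797 d.

θ_c ≈ 1.80 d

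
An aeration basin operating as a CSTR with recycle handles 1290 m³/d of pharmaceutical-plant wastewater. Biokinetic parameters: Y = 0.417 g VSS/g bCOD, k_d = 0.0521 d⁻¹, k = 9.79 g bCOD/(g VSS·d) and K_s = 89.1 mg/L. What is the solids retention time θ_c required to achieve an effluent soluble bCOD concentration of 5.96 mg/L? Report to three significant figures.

At the target effluent, Y k S/(K_s+S) = 0.417×9.79×5.96/95.06 = 0.2560 d⁻¹.
1/θ_c = 0.2560 − 0.0521 = 0.2039 d⁻¹, so θ_c = 4.905 d.

θ_c ≈ 4.91 d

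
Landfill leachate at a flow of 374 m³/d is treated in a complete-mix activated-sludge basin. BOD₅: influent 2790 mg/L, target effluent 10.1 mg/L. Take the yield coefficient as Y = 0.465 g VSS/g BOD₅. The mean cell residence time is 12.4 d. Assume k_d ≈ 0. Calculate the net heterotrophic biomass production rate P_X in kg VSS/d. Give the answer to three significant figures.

With endogenous decay neglected, the observed yield equals the true yield: Y_obs = Y = 0.465 g VSS/g BOD₅.
Q·(S₀ − S) = 374 × (2790 − 10.1) × 10⁻³ = 1040 kg/d removed.
P_X = Y_obs · Q(S₀ − S) = 0.4650 × 1040 = 483.5 kg VSS/d.

P_X ≈ 483 kg VSS/d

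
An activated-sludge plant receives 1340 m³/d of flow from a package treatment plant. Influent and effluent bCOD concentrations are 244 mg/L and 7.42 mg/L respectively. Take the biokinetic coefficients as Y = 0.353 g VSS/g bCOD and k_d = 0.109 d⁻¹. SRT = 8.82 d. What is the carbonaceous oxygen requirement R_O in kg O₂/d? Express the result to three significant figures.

R_O ≈ 236 kg O₂/d

Observed yield with endogenous decay: Y_obs = Y / (1 + k_d·θ_c) = 0.353 / (1 + 0.109 × 8.82) = 0.353 / 1.961 = 0.1800 g VSS/g bCOD.
Mass of bCOD removed per day: Q(S₀ − S) = 1340 × 236.6 g/m³ = 317.0 kg/d.
P_X = Y_obs·Q·(S₀ − S) = 0.1800 × 317.0 = 57.06 kg VSS/d.
R_O = Q·ΔS − 1.42 P_X = 317.0 − 81.02 = 236.0 kg O₂/d.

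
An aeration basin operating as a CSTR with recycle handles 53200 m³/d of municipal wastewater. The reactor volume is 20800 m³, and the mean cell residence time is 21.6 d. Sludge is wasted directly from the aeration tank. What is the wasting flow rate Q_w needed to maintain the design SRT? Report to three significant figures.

Q_w ≈ 963 m³/d

Wasting from the aeration tank: Q_w = V / θ_c = 20800 / 21.6 = 963.0 m³/d.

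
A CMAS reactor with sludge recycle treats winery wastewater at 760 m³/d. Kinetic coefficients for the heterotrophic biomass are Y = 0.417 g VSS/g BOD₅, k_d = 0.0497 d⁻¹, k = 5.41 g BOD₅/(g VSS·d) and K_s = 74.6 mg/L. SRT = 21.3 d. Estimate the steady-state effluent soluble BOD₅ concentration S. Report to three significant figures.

S ≈ 3.34 mg/L

For a completely mixed reactor with recycle the Lawrence–McCarty relation gives S = K_s·(1 + k_d·θ_c) / [θ_c·(Y·k − k_d) − 1] = 74.6 × (1 + 0.0497 × 21.3) / [21.3 × (0.417 × 5.41 − 0.0497) − 1] = 153.6 / 45.99 = 3.339 mg/L.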